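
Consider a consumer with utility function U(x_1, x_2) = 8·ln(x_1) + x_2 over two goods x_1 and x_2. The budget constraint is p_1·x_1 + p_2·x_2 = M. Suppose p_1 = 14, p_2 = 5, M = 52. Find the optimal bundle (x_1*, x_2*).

MU_x_1 = 8/x_1, MU_x_2 = 1. Tangency: 8/x_1 = p_1/p_2.
So x_1*(p_1,p_2) = 8·p_2/p_1, independent of income; and x_2* = (M − 8·p_2)/p_2.
At the given prices: x_1* = 8·5/14 = 2.8571, and x_2* = 2.4.

x_1* = 2.8571, x_2* = 2.4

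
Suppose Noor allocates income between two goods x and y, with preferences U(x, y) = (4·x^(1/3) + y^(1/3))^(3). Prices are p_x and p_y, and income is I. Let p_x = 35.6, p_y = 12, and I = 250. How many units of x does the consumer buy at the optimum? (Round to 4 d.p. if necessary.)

From the CES first-order condition, 4·(y/x)^(2/3) = p_x/p_y.
Hence y/x = ((1/4)·p_x/p_y)^(1/(2/3)), i.e. raised to the 1.5 power.
Substitute y = (y/x)·x into the budget: x* = I/(p_x + p_y·(y/x)).
Numerically y/x = 0.638724, so x* = 250/(35.6 + 12·0.638724) = 5.7784.

x* = 5.7784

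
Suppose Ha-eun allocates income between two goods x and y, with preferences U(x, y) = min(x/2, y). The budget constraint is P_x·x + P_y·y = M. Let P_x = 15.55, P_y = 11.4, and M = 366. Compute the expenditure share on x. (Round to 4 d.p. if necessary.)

With perfect complements, no substitution: consume in ratio x:y = 2:1.
Budget: P_x·x + P_y·(1/2)·x = M, so (2·P_x + P_y)·x = 2·M.
Demand: x*(P_x,P_y,M) = 2·M/(2·P_x + P_y), y* = M/(2·P_x + P_y).
Here 2·15.55 + 11.4 = 42.5, giving x* = 17.2235 and y* = 8.6118.
Expenditure on x: 15.55·17.2235 = 267.8259; share = 0.7318.

share on x = 0.7318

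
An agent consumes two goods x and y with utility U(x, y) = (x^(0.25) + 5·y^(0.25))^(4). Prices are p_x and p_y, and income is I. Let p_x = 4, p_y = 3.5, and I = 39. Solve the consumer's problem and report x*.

x* = 0.981

MU_x ∝ x^(-0.75), MU_y ∝ 5·y^(-0.75), so MRS = (1/5)·(y/x)^(0.75) = p_x/p_y.
Solve for the ratio: y/x = [5·p_x/p_y]^(4/3).
Substitute y = (y/x)·x into the budget: x* = I/(p_x + p_y·(y/x)).
Numerically y/x = 10.21604, so x* = 39/(4 + 3.5·10.21604) = 0.981.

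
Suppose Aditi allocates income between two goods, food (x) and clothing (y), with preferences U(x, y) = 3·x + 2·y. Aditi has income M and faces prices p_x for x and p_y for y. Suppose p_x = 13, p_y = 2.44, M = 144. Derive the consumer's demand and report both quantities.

x* = 0, y* = 59.0164

Linear utility — the consumer picks whichever good has higher MU/price: 3/13 = 0.2308 vs 2/2.44 = 0.8197.
y gives more utility per dollar, so spend all income on y: y* = M/p_y, x* = 0.
Numerically: x* = 0, y* = 59.0164.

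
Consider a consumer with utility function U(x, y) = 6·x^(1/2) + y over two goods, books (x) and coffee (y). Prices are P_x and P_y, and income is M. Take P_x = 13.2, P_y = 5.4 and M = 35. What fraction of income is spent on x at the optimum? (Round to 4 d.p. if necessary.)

Plugging in: x* = (3·5.4/13.2)² = 1.5062, y* = 2.7997.
Expenditure on x: 13.2·1.5062 = 19.8818; share = 0.5681.

share on x = 0.5681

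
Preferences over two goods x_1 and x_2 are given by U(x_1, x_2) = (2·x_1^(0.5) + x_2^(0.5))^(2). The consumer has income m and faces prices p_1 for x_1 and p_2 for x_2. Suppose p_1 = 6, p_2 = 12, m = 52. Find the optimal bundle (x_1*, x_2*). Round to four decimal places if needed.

x_1* = 7.7037, x_2* = 0.4815

From the CES first-order condition, 2·(x_2/x_1)^(0.5) = p_1/p_2.
Solve for the ratio: x_2/x_1 = [(1/2)·p_1/p_2]^(2).
Substitute x_2 = (x_2/x_1)·x_1 into the budget: x_1* = m/(p_1 + p_2·(x_2/x_1)).
Numerically x_2/x_1 = 0.0625, so x_1* = 52/(6 + 12·0.0625) = 7.7037 and x_2* = 0.0625·7.7037 = 0.4815.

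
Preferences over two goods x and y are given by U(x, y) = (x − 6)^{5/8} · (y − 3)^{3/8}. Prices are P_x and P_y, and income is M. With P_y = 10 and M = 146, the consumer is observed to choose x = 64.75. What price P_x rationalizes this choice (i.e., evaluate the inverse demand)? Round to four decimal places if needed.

P_x = 1.16

This is Cobb-Douglas in (x−6, y−3): tangency gives 0.625·P_y·(y−3) = 0.375·P_x·(x−6).
Substituting into the budget: x* = 6 + 0.625·(M − 6·P_x − 3·P_y)/P_x, and y* = 3 + 0.375·(…)/P_y.
Set x* = 64.75 in the demand function and solve for P_x: P_x = 1.16.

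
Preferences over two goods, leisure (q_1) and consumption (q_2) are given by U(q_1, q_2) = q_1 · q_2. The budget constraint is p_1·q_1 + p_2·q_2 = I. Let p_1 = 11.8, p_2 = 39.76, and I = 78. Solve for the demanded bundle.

q_1* = 3.3051, q_2* = 0.9809

MU_q_1/MU_q_2 = (q_2)/(q_1); tangency sets this equal to p_1/p_2.
So p_2·q_2 = p_1·q_1; combined with the budget, a share 0.5 of income goes to q_1.
Demand: q_1*(p_1,p_2,I) = 0.5·I/p_1 and q_2* = 0.5·I/p_2.
At p_1=11.8, p_2=39.76, I=78: q_1* = 0.5·78/11.8 = 3.3051, q_2* = 0.9809.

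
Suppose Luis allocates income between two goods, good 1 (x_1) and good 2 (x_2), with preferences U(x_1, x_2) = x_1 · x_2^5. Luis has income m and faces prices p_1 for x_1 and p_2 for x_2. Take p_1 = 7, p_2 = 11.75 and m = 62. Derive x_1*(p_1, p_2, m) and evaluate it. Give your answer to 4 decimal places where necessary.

The MRS is (1/5)·x_2/x_1. Set MRS = p_1/p_2.
Rearranging, p_2·x_2 = 5·p_1·x_1. Substituting into the budget gives p_1·x_1·(1 + 5) = m.
Demand: x_1*(p_1,p_2,m) = 1/6·m/p_1 and x_2* = 5/6·m/p_2.
At p_1=7, p_2=11.75, m=62: x_1* = 1/6·62/7 = 1.4762.

x_1* = 1.4762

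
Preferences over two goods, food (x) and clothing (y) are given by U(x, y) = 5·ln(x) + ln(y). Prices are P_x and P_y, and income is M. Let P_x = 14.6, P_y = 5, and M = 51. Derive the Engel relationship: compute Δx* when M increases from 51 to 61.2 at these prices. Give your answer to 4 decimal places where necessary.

Δx* = 0.5822

Tangency: MRS = 5·y/x = P_x/P_y.
So 5·P_y·y = P_x·x; combined with the budget, a share 5/6 of income goes to x.
Demand: x*(P_x,P_y,M) = 5/6·M/P_x and y* = 1/6·M/P_y.
At P_x=14.6, P_y=5, M=51: x* = 5/6·51/14.6 = 2.911.
At M' = 61.2: x* = 3.4932. Change: 3.4932 − 2.911 = 0.5822.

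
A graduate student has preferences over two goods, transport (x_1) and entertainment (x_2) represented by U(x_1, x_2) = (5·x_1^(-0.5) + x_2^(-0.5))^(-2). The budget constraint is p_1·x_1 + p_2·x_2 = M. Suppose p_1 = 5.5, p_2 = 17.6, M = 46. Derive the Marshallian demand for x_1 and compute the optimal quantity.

MRS = MU_x_1/MU_x_2 = 5·(x_2/x_1)^(1.5). Set equal to p_1/p_2.
Solve for the ratio: x_2/x_1 = [(1/5)·p_1/p_2]^(2/3).
Substitute x_2 = (x_2/x_1)·x_1 into the budget: x_1* = M/(p_1 + p_2·(x_2/x_1)).
Numerically x_2/x_1 = 0.15749, so x_1* = 46/(5.5 + 17.6·0.15749) = 5.561.

x_1* = 5.561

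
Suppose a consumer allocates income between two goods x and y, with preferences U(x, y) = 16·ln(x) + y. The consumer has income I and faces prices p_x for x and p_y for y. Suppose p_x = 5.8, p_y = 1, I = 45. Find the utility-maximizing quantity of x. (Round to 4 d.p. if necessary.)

Set MRS = p_x/p_y: (16/x)/1 = p_x/p_y.
So x*(p_x,p_y) = 16·p_y/p_x, independent of income; and y* = (I − 16·p_y)/p_y.
At the given prices: x* = 16·1/5.8 = 2.7586.

x* = 2.7586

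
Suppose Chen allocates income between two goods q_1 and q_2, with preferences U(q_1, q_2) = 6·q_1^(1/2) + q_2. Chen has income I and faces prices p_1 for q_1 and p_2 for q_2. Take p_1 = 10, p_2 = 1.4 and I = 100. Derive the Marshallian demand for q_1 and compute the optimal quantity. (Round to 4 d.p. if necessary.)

Solve: √q_1 = 3·p_2/p_1, so q_1*(p_1,p_2) = (3·p_2/p_1)², and q_2* = (I − p_1·q_1*)/p_2.
Plugging in: q_1* = (3·1.4/10)² = 0.1764.

q_1* = 0.1764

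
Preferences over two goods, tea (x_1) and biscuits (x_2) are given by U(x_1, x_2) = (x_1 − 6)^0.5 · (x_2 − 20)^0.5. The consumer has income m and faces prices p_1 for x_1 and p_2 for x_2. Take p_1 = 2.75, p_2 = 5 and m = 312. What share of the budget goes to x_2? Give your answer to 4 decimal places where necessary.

This is Cobb-Douglas in (x_1−6, x_2−20): tangency gives 0.5·p_2·(x_2−20) = 0.5·p_1·(x_1−6).
After buying the subsistence bundle (6, 20), a share 0.5 of the remaining income goes to x_1: x_1* = 6 + 0.5·(m − 6p_1 − 20p_2)/p_1.
Discretionary income = 312 − 6·2.75 − 20·5 = 195.5; x_1* = 6 + 0.5·195.5/2.75 = 41.5455; x_2* = 20 + 0.5·195.5/5 = 39.55.
Expenditure on x_2: 5·39.55 = 197.75; share = 0.6338.

share on x_2 = 0.6338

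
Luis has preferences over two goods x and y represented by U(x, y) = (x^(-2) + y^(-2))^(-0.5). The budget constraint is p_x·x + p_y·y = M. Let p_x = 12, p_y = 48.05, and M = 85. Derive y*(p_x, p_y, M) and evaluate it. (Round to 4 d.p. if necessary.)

From the CES first-order condition, (y/x)^(3) = p_x/p_y.
Solve for the ratio: y/x = [p_x/p_y]^(1/3).
With the ratio pinned down, the budget gives x* = M/(p_x + p_y·(y/x)) and y* = (y/x)·x*.
Numerically y/x = 0.629742, so x* = 85/(12 + 48.05·0.629742) = 2.0114 and y* = 0.629742·2.0114 = 1.2667.

y* = 1.2667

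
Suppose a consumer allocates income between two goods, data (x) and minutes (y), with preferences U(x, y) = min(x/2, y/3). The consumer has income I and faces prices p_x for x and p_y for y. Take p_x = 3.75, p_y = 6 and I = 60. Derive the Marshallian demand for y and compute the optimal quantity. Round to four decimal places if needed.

Leontief preferences: the optimum is at the kink where x/2 = y/3, i.e. y = (3/2)·x.
Budget: p_x·x + p_y·(3/2)·x = I, so (2·p_x + 3·p_y)·x = 2·I.
Demand: x*(p_x,p_y,I) = 2·I/(2·p_x + 3·p_y), y* = 3·I/(2·p_x + 3·p_y).
Here 2·3.75 + 3·6 = 25.5, giving y* = 7.0588.

y* = 7.0588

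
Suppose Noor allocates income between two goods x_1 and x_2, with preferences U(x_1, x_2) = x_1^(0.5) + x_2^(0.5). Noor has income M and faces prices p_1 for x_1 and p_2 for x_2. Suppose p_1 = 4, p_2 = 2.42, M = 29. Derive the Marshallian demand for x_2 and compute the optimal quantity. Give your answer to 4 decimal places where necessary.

x_2* = 7.4663

From the CES first-order condition, (x_2/x_1)^(0.5) = p_1/p_2.
Solve for the ratio: x_2/x_1 = [p_1/p_2]^(2).
With the ratio pinned down, the budget gives x_1* = M/(p_1 + p_2·(x_2/x_1)) and x_2* = (x_2/x_1)·x_1*.
Numerically x_2/x_1 = 2.732054, so x_1* = 29/(4 + 2.42·2.732054) = 2.7329 and x_2* = 2.732054·2.7329 = 7.4663.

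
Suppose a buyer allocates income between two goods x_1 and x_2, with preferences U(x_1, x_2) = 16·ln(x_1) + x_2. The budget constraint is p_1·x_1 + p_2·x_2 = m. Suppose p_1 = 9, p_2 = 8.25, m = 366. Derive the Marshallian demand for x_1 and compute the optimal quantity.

x_1* = 14.6667

MU_x_1 = 16/x_1, MU_x_2 = 1. Tangency: 16/x_1 = p_1/p_2.
So x_1*(p_1,p_2) = 16·p_2/p_1, independent of income; and x_2* = (m − 16·p_2)/p_2.
At the given prices: x_1* = 16·8.25/9 = 14.6667.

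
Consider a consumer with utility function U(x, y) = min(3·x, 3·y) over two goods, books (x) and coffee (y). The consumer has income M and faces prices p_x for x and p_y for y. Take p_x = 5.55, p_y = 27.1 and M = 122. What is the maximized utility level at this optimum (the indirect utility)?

V = 11.2098

Leontief preferences: the optimum is at the kink where x/3 = y/3, i.e. y = x.
Budget: p_x·x + p_y·x = M, so (3·p_x + 3·p_y)·x = 3·M.
Demand: x*(p_x,p_y,M) = 3·M/(3·p_x + 3·p_y), y* = 3·M/(3·p_x + 3·p_y).
Here 3·5.55 + 3·27.1 = 97.95, giving x* = 3.7366 and y* = 3.7366.
Utility at the optimum: U(3.7366, 3.7366) = 11.2098.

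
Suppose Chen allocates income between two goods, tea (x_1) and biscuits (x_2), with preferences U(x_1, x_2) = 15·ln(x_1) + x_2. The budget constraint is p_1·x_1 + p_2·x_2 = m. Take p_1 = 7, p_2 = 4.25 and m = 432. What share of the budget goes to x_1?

share on x_1 = 0.1476

Set MRS = p_1/p_2: (15/x_1)/1 = p_1/p_2.
So x_1*(p_1,p_2) = 15·p_2/p_1, independent of income; and x_2* = (m − 15·p_2)/p_2.
At the given prices: x_1* = 15·4.25/7 = 9.1071, and x_2* = 86.6471.
Expenditure on x_1: 7·9.1071 = 63.75; share = 0.1476.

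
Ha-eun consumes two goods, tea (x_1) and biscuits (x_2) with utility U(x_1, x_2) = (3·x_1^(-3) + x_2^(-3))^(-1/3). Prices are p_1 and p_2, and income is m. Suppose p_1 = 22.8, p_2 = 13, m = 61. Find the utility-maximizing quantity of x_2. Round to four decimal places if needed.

Numerically x_2/x_1 = 0.874415, so x_1* = 61/(22.8 + 13·0.874415) = 1.7853 and x_2* = 0.874415·1.7853 = 1.5611.

x_2* = 1.5611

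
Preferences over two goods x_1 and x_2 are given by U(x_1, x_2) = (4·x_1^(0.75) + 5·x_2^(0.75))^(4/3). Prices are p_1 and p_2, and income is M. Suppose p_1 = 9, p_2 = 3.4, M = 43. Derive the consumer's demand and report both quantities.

From the CES first-order condition, (4/5)·(x_2/x_1)^(0.25) = p_1/p_2.
Solve for the ratio: x_2/x_1 = [(5/4)·p_1/p_2]^(4).
Substitute x_2 = (x_2/x_1)·x_1 into the budget: x_1* = M/(p_1 + p_2·(x_2/x_1)).
Numerically x_2/x_1 = 119.865561, so x_1* = 43/(9 + 3.4·119.865561) = 0.1032 and x_2* = 119.865561·0.1032 = 12.3738.

x_1* = 0.1032, x_2* = 12.3738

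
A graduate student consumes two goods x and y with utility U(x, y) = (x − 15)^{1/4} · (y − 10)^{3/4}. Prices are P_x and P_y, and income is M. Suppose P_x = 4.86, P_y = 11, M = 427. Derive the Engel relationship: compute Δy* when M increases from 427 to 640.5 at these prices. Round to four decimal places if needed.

Let x' = x−15, y' = y−10. MRS = (1/3)·y'/x' = P_x/P_y.
Substituting into the budget: x* = 15 + 0.25·(M − 15·P_x − 10·P_y)/P_x, and y* = 10 + 0.75·(…)/P_y.
Discretionary income = 427 − 15·4.86 − 10·11 = 244.1; y* = 10 + 0.75·244.1/11 = 26.6432.
At M' = 640.5: y* = 41.2. Change: 41.2 − 26.6432 = 14.5568.

Δy* = 14.5568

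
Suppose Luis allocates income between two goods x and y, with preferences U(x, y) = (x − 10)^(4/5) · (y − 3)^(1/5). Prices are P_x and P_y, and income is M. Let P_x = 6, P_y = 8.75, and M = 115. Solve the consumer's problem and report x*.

x* = 13.8333

This is Cobb-Douglas in (x−10, y−3): tangency gives 0.8·P_y·(y−3) = 0.2·P_x·(x−10).
After buying the subsistence bundle (10, 3), a share 0.8 of the remaining income goes to x: x* = 10 + 0.8·(M − 10P_x − 3P_y)/P_x.
Discretionary income = 115 − 10·6 − 3·8.75 = 28.75; x* = 10 + 0.8·28.75/6 = 13.8333.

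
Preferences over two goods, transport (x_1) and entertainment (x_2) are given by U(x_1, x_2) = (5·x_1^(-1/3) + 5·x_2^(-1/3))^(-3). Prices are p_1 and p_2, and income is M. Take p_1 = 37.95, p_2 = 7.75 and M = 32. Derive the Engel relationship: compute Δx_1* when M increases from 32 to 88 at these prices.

Δx_1* = 0.8824

Numerically x_2/x_1 = 3.291793, so x_1* = 32/(37.95 + 7.75·3.291793) = 0.5042.
At M' = 88: x_1* = 1.3867. Change: 1.3867 − 0.5042 = 0.8824.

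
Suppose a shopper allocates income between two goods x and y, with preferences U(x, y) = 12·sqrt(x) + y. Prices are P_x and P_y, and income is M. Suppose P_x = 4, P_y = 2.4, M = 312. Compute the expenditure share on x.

Set MRS = P_x/P_y: 6·x^(−1/2) = P_x/P_y.
Solve: √x = 6·P_y/P_x, so x*(P_x,P_y) = (6·P_y/P_x)², and y* = (M − P_x·x*)/P_y.
Plugging in: x* = (6·2.4/4)² = 12.96, y* = 108.4.
Expenditure on x: 4·12.96 = 51.84; share = 0.1662.

share on x = 0.1662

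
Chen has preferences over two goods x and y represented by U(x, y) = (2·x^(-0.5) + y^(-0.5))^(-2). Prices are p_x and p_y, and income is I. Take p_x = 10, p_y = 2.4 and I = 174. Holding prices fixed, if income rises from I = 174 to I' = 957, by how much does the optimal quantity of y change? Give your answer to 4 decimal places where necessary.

MRS = MU_x/MU_y = 2·(y/x)^(1.5). Set equal to p_x/p_y.
Solve for the ratio: y/x = [(1/2)·p_x/p_y]^(2/3).
With the ratio pinned down, the budget gives x* = I/(p_x + p_y·(y/x)) and y* = (y/x)·x*.
Numerically y/x = 1.631195, so x* = 174/(10 + 2.4·1.631195) = 12.5046 and y* = 1.631195·12.5046 = 20.3975.
At I' = 957: y* = 112.186. Change: 112.186 − 20.3975 = 91.7886.

Δy* = 91.7886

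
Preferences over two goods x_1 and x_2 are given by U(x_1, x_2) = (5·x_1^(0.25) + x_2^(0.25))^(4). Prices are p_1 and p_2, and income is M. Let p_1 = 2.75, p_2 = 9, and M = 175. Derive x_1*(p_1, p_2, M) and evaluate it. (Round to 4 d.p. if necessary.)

x_1* = 58.9893

MU_x_1 ∝ 5·x_1^(-0.75), MU_x_2 ∝ x_2^(-0.75), so MRS = 5·(x_2/x_1)^(0.75) = p_1/p_2.
Solve for the ratio: x_2/x_1 = [(1/5)·p_1/p_2]^(4/3).
With the ratio pinned down, the budget gives x_1* = M/(p_1 + p_2·(x_2/x_1)) and x_2* = (x_2/x_1)·x_1*.
Numerically x_2/x_1 = 0.024071, so x_1* = 175/(2.75 + 9·0.024071) = 58.9893.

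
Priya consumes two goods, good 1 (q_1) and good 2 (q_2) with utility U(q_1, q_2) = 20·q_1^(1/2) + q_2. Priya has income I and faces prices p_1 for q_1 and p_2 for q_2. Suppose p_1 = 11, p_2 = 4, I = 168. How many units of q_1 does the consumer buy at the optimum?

Utility is quasi-linear in q_2; the FOC for q_1 is 10/√q_1 = p_1/p_2.
Solve: √q_1 = 10·p_2/p_1, so q_1*(p_1,p_2) = (10·p_2/p_1)², and q_2* = (I − p_1·q_1*)/p_2.
Plugging in: q_1* = (10·4/11)² = 13.2231.

q_1* = 13.2231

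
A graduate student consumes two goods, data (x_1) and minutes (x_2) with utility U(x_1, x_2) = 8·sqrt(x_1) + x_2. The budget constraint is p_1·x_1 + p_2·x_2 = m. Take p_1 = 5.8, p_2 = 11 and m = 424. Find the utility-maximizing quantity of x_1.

Set MRS = p_1/p_2: 4·x_1^(−1/2) = p_1/p_2.
Solve: √x_1 = 4·p_2/p_1, so x_1*(p_1,p_2) = (4·p_2/p_1)², and x_2* = (m − p_1·x_1*)/p_2.
Plugging in: x_1* = (4·11/5.8)² = 57.5505.

x_1* = 57.5505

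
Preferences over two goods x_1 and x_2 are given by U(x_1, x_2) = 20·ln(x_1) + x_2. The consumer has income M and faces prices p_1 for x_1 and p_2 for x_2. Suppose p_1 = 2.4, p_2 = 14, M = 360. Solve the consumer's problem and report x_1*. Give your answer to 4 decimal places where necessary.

Set MRS = p_1/p_2: (20/x_1)/1 = p_1/p_2.
So x_1*(p_1,p_2) = 20·p_2/p_1, independent of income; and x_2* = (M − 20·p_2)/p_2.
At the given prices: x_1* = 20·14/2.4 = 116.6667.

x_1* = 116.6667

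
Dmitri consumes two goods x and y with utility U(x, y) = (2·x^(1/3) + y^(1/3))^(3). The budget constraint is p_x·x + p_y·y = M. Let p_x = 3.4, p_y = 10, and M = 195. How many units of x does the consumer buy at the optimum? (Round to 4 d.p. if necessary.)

x* = 47.5502

Substitute y = (y/x)·x into the budget: x* = M/(p_x + p_y·(y/x)).
Numerically y/x = 0.070093, so x* = 195/(3.4 + 10·0.070093) = 47.5502.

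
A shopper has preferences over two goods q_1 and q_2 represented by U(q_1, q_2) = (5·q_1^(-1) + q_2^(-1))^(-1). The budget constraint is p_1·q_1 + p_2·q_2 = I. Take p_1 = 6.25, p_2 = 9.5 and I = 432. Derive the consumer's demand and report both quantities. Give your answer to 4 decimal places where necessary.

MU_q_1 ∝ 5·q_1^(-2), MU_q_2 ∝ q_2^(-2), so MRS = 5·(q_2/q_1)^(2) = p_1/p_2.
Hence q_2/q_1 = ((1/5)·p_1/p_2)^(1/(2)), i.e. raised to the 0.5 power.
Substitute q_2 = (q_2/q_1)·q_1 into the budget: q_1* = I/(p_1 + p_2·(q_2/q_1)).
Numerically q_2/q_1 = 0.362738, so q_1* = 432/(6.25 + 9.5·0.362738) = 44.5544 and q_2* = 0.362738·44.5544 = 16.1616.

q_1* = 44.5544, q_2* = 16.1616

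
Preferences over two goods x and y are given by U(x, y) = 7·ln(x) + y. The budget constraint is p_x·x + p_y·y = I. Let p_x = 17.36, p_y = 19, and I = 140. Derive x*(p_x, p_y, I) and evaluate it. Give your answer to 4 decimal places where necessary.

x* = 7.6613

Set MRS = p_x/p_y: (7/x)/1 = p_x/p_y.
So x*(p_x,p_y) = 7·p_y/p_x, independent of income; and y* = (I − 7·p_y)/p_y.
At the given prices: x* = 7·19/17.36 = 7.6613.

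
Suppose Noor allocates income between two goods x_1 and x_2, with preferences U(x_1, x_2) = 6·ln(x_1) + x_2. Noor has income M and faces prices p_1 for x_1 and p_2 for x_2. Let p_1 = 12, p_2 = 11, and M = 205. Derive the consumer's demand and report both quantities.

x_1* = 5.5, x_2* = 12.6364

MU_x_1 = 6/x_1, MU_x_2 = 1. Tangency: 6/x_1 = p_1/p_2.
So x_1*(p_1,p_2) = 6·p_2/p_1, independent of income; and x_2* = (M − 6·p_2)/p_2.
At the given prices: x_1* = 6·11/12 = 5.5, and x_2* = 12.6364.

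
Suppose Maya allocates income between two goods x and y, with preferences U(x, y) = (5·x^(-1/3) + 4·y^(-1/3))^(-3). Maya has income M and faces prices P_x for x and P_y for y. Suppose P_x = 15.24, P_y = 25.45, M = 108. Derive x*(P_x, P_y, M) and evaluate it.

x* = 3.6127

MU_x ∝ 5·x^(-4/3), MU_y ∝ 4·y^(-4/3), so MRS = (5/4)·(y/x)^(4/3) = P_x/P_y.
Solve for the ratio: y/x = [(4/5)·P_x/P_y]^(0.75).
With the ratio pinned down, the budget gives x* = M/(P_x + P_y·(y/x)) and y* = (y/x)·x*.
Numerically y/x = 0.575825, so x* = 108/(15.24 + 25.45·0.575825) = 3.6127.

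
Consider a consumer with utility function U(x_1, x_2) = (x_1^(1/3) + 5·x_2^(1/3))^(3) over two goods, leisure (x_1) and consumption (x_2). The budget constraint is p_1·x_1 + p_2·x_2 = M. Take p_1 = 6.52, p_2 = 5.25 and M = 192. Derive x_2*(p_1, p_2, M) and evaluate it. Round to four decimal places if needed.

x_2* = 33.8543

MU_x_1 ∝ x_1^(-2/3), MU_x_2 ∝ 5·x_2^(-2/3), so MRS = (1/5)·(x_2/x_1)^(2/3) = p_1/p_2.
Solve for the ratio: x_2/x_1 = [5·p_1/p_2]^(1.5).
Substitute x_2 = (x_2/x_1)·x_1 into the budget: x_1* = M/(p_1 + p_2·(x_2/x_1)).
Numerically x_2/x_1 = 15.47346, so x_1* = 192/(6.52 + 5.25·15.47346) = 2.1879 and x_2* = 15.47346·2.1879 = 33.8543.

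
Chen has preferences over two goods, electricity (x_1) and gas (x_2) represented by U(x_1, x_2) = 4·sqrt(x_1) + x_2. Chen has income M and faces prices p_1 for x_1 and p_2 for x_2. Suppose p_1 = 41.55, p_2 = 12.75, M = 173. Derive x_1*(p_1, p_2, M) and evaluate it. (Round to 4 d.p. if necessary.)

Solve: √x_1 = 2·p_2/p_1, so x_1*(p_1,p_2) = (2·p_2/p_1)², and x_2* = (M − p_1·x_1*)/p_2.
Plugging in: x_1* = (2·12.75/41.55)² = 0.3767.

x_1* = 0.3767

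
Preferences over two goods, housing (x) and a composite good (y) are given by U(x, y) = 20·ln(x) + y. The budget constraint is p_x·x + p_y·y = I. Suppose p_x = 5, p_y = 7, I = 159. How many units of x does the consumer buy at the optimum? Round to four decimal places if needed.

Set MRS = p_x/p_y: (20/x)/1 = p_x/p_y.
So x*(p_x,p_y) = 20·p_y/p_x, independent of income; and y* = (I − 20·p_y)/p_y.
At the given prices: x* = 20·7/5 = 28.

x* = 28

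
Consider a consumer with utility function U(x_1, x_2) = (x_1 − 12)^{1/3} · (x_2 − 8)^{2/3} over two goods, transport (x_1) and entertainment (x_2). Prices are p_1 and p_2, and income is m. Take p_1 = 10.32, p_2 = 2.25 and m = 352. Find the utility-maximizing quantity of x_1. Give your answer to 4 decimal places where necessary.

x_1* = 18.7881

MRS = (1/2)·(x_2−8)/(x_1−12). Tangency with p_1/p_2 gives x_2−8 = 2·(p_1/p_2)·(x_1−12).
Substituting into the budget: x_1* = 12 + 1/3·(m − 12·p_1 − 8·p_2)/p_1, and x_2* = 8 + 2/3·(…)/p_2.
Discretionary income = 352 − 12·10.32 − 8·2.25 = 210.16; x_1* = 12 + 1/3·210.16/10.32 = 18.7881.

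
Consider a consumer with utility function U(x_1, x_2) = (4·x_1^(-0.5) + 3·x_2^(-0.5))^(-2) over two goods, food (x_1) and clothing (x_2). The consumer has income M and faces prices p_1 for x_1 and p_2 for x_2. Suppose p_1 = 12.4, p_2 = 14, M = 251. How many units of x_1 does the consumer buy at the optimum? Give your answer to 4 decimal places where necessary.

MRS = MU_x_1/MU_x_2 = (4/3)·(x_2/x_1)^(1.5). Set equal to p_1/p_2.
Hence x_2/x_1 = ((3/4)·p_1/p_2)^(1/(1.5)), i.e. raised to the 2/3 power.
With the ratio pinned down, the budget gives x_1* = M/(p_1 + p_2·(x_2/x_1)) and x_2* = (x_2/x_1)·x_1*.
Numerically x_2/x_1 = 0.761325, so x_1* = 251/(12.4 + 14·0.761325) = 10.8853.

x_1* = 10.8853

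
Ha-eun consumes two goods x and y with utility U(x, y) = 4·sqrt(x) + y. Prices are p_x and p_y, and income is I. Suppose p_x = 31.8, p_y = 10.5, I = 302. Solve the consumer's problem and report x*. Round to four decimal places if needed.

Thus x* = (2·p_y/p_x)² — independent of I — with the rest of income spent on y.
Plugging in: x* = (2·10.5/31.8)² = 0.4361.

x* = 0.4361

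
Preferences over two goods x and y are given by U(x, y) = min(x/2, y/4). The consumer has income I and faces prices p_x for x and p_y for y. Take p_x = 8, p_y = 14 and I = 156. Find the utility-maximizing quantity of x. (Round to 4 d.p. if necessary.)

x* = 4.3333

Leontief preferences: the optimum is at the kink where x/2 = y/4, i.e. y = 2·x.
Budget: p_x·x + p_y·2·x = I, so (2·p_x + 4·p_y)·x = 2·I.
Demand: x*(p_x,p_y,I) = 2·I/(2·p_x + 4·p_y), y* = 4·I/(2·p_x + 4·p_y).
Here 2·8 + 4·14 = 72, giving x* = 4.3333.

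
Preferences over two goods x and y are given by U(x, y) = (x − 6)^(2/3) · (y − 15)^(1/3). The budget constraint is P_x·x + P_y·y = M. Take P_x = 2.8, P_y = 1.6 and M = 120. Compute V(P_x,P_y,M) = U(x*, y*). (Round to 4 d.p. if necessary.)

Discretionary income = 120 − 6·2.8 − 15·1.6 = 79.2; x* = 6 + 2/3·79.2/2.8 = 24.8571; y* = 15 + 1/3·79.2/1.6 = 31.5.
Utility at the optimum: U(24.8571, 31.5) = 18.0362.

V = 18.0362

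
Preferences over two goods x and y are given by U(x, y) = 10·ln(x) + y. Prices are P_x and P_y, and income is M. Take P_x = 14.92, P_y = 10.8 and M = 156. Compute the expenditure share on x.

share on x = 0.6923

Set MRS = P_x/P_y: (10/x)/1 = P_x/P_y.
So x*(P_x,P_y) = 10·P_y/P_x, independent of income; and y* = (M − 10·P_y)/P_y.
At the given prices: x* = 10·10.8/14.92 = 7.2386, and y* = 4.4444.
Expenditure on x: 14.92·7.2386 = 108; share = 0.6923.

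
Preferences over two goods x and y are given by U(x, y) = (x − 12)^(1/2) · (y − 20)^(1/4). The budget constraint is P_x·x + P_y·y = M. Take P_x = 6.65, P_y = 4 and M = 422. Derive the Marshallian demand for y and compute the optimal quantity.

MRS = 2·(y−20)/(x−12). Tangency with P_x/P_y gives y−20 = (1/2)·(P_x/P_y)·(x−12).
After buying the subsistence bundle (12, 20), a share 2/3 of the remaining income goes to x: x* = 12 + 2/3·(M − 12P_x − 20P_y)/P_x.
Discretionary income = 422 − 12·6.65 − 20·4 = 262.2; y* = 20 + 1/3·262.2/4 = 41.85.

y* = 41.85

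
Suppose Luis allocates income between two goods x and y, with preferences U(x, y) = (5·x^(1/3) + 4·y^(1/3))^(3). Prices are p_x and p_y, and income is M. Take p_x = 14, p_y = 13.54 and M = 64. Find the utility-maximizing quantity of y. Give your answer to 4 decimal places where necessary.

y* = 1.9907

From the CES first-order condition, (5/4)·(y/x)^(2/3) = p_x/p_y.
Hence y/x = ((4/5)·p_x/p_y)^(1/(2/3)), i.e. raised to the 1.5 power.
With the ratio pinned down, the budget gives x* = M/(p_x + p_y·(y/x)) and y* = (y/x)·x*.
Numerically y/x = 0.752314, so x* = 64/(14 + 13.54·0.752314) = 2.6461 and y* = 0.752314·2.6461 = 1.9907.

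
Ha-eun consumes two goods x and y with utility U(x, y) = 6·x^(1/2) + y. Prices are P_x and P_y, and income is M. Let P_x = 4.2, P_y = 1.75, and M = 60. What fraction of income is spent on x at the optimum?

MU_x = 3/√x, MU_y = 1. Tangency: 3/√x = P_x/P_y.
Thus x* = (3·P_y/P_x)² — independent of M — with the rest of income spent on y.
Plugging in: x* = (3·1.75/4.2)² = 1.5625, y* = 30.5357.
Expenditure on x: 4.2·1.5625 = 6.5625; share = 0.1094.

share on x = 0.1094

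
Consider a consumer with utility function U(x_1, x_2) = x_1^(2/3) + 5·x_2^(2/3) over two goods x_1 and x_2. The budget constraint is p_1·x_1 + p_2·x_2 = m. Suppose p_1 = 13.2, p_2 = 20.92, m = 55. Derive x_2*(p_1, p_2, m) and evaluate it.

MRS = MU_x_1/MU_x_2 = (1/5)·(x_2/x_1)^(1/3). Set equal to p_1/p_2.
Solve for the ratio: x_2/x_1 = [5·p_1/p_2]^(3).
Substitute x_2 = (x_2/x_1)·x_1 into the budget: x_1* = m/(p_1 + p_2·(x_2/x_1)).
Numerically x_2/x_1 = 31.401238, so x_1* = 55/(13.2 + 20.92·31.401238) = 0.0821 and x_2* = 31.401238·0.0821 = 2.5773.

x_2* = 2.5773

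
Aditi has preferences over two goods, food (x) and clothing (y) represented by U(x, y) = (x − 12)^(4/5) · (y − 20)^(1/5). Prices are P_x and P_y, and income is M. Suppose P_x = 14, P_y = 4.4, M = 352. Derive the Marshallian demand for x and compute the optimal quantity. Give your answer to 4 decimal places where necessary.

Let x' = x−12, y' = y−20. MRS = 4·y'/x' = P_x/P_y.
Substituting into the budget: x* = 12 + 0.8·(M − 12·P_x − 20·P_y)/P_x, and y* = 20 + 0.2·(…)/P_y.
Discretionary income = 352 − 12·14 − 20·4.4 = 96; x* = 12 + 0.8·96/14 = 17.4857.

x* = 17.4857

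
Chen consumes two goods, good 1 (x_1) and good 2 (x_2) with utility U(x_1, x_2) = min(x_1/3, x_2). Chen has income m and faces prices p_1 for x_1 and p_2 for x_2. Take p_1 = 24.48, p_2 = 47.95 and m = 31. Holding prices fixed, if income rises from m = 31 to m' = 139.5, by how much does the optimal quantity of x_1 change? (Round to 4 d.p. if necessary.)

Δx_1* = 2.6814

With perfect complements, no substitution: consume in ratio x_1:x_2 = 3:1.
Budget: p_1·x_1 + p_2·(1/3)·x_1 = m, so (3·p_1 + p_2)·x_1 = 3·m.
Demand: x_1*(p_1,p_2,m) = 3·m/(3·p_1 + p_2), x_2* = m/(3·p_1 + p_2).
Here 3·24.48 + 47.95 = 121.39, giving x_1* = 0.7661.
At m' = 139.5: x_1* = 3.4476. Change: 3.4476 − 0.7661 = 2.6814.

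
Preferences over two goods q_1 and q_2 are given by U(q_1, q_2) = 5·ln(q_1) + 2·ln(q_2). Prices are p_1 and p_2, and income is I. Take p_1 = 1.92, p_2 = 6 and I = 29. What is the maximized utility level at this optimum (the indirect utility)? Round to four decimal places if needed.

Tangency: MRS = (5/2)·q_2/q_1 = p_1/p_2.
So 5·p_2·q_2 = 2·p_1·q_1; combined with the budget, a share 5/7 of income goes to q_1.
Demand: q_1*(p_1,p_2,I) = 5/7·I/p_1 and q_2* = 2/7·I/p_2.
At p_1=1.92, p_2=6, I=29: q_1* = 5/7·29/1.92 = 10.7887, q_2* = 1.381.
Utility at the optimum: U(10.7887, 1.381) = 12.538.

V = 12.538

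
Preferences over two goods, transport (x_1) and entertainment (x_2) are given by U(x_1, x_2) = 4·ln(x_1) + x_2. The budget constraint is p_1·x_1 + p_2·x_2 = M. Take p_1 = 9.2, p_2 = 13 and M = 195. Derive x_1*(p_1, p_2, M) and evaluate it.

MU_x_1 = 4/x_1, MU_x_2 = 1. Tangency: 4/x_1 = p_1/p_2.
So x_1*(p_1,p_2) = 4·p_2/p_1, independent of income; and x_2* = (M − 4·p_2)/p_2.
At the given prices: x_1* = 4·13/9.2 = 5.6522.

x_1* = 5.6522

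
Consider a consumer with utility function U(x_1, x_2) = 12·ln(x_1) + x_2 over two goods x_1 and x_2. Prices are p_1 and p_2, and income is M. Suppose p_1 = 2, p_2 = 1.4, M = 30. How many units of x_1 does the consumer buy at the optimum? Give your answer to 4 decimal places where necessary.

x_1* = 8.4

Set MRS = p_1/p_2: (12/x_1)/1 = p_1/p_2.
So x_1*(p_1,p_2) = 12·p_2/p_1, independent of income; and x_2* = (M − 12·p_2)/p_2.
At the given prices: x_1* = 12·1.4/2 = 8.4.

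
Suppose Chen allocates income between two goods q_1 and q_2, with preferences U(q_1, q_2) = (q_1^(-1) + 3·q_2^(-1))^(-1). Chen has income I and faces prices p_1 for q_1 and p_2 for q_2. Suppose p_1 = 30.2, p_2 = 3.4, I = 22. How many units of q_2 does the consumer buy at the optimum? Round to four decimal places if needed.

With the ratio pinned down, the budget gives q_1* = I/(p_1 + p_2·(q_2/q_1)) and q_2* = (q_2/q_1)·q_1*.
Numerically q_2/q_1 = 5.162079, so q_1* = 22/(30.2 + 3.4·5.162079) = 0.4607 and q_2* = 5.162079·0.4607 = 2.3783.

q_2* = 2.3783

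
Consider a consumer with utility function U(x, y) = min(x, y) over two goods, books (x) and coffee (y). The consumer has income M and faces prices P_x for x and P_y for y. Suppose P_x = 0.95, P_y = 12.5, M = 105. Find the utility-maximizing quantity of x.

x* = 7.8067

Here 0.95 + 12.5 = 13.45, giving x* = 7.8067.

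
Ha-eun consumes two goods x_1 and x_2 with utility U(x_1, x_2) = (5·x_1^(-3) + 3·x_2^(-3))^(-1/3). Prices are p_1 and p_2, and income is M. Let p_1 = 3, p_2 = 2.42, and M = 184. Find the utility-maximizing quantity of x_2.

MU_x_1 ∝ 5·x_1^(-4), MU_x_2 ∝ 3·x_2^(-4), so MRS = (5/3)·(x_2/x_1)^(4) = p_1/p_2.
Hence x_2/x_1 = ((3/5)·p_1/p_2)^(1/(4)), i.e. raised to the 0.25 power.
Substitute x_2 = (x_2/x_1)·x_1 into the budget: x_1* = M/(p_1 + p_2·(x_2/x_1)).
Numerically x_2/x_1 = 0.928676, so x_1* = 184/(3 + 2.42·0.928676) = 35.065 and x_2* = 0.928676·35.065 = 32.564.

x_2* = 32.564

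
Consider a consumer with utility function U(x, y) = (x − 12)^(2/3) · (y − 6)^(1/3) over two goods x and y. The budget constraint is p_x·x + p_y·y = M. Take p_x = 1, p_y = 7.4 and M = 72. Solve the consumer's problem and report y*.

y* = 6.7027

This is Cobb-Douglas in (x−12, y−6): tangency gives 2/3·p_y·(y−6) = 1/3·p_x·(x−12).
After buying the subsistence bundle (12, 6), a share 2/3 of the remaining income goes to x: x* = 12 + 2/3·(M − 12p_x − 6p_y)/p_x.
Discretionary income = 72 − 12·1 − 6·7.4 = 15.6; y* = 6 + 1/3·15.6/7.4 = 6.7027.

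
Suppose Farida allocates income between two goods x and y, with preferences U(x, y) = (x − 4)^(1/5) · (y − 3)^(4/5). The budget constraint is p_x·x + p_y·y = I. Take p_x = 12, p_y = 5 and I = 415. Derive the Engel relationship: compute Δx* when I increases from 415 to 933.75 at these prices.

Δx* = 8.6458

Let x' = x−4, y' = y−3. MRS = (1/4)·y'/x' = p_x/p_y.
Substituting into the budget: x* = 4 + 0.2·(I − 4·p_x − 3·p_y)/p_x, and y* = 3 + 0.8·(…)/p_y.
Discretionary income = 415 − 4·12 − 3·5 = 352; x* = 4 + 0.2·352/12 = 9.8667.
At I' = 933.75: x* = 18.5125. Change: 18.5125 − 9.8667 = 8.6458.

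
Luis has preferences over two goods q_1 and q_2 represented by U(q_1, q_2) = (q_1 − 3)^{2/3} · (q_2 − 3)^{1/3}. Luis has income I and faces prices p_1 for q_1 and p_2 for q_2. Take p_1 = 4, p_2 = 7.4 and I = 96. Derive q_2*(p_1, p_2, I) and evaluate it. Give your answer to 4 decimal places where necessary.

MRS = 2·(q_2−3)/(q_1−3). Tangency with p_1/p_2 gives q_2−3 = (1/2)·(p_1/p_2)·(q_1−3).
Substituting into the budget: q_1* = 3 + 2/3·(I − 3·p_1 − 3·p_2)/p_1, and q_2* = 3 + 1/3·(…)/p_2.
Discretionary income = 96 − 3·4 − 3·7.4 = 61.8; q_2* = 3 + 1/3·61.8/7.4 = 5.7838.

q_2* = 5.7838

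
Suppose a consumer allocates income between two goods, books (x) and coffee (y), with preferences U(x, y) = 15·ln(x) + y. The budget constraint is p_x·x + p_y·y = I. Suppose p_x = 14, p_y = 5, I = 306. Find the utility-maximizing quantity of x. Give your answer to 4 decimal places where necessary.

MU_x = 15/x, MU_y = 1. Tangency: 15/x = p_x/p_y.
So x*(p_x,p_y) = 15·p_y/p_x, independent of income; and y* = (I − 15·p_y)/p_y.
At the given prices: x* = 15·5/14 = 5.3571.

x* = 5.3571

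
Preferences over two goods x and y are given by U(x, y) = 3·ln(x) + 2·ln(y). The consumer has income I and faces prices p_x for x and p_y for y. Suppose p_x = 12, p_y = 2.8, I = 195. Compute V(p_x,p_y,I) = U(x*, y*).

The MRS is (3/2)·y/x. Set MRS = p_x/p_y.
So 3·p_y·y = 2·p_x·x; combined with the budget, a share 0.6 of income goes to x.
Demand: x*(p_x,p_y,I) = 0.6·I/p_x and y* = 0.4·I/p_y.
At p_x=12, p_y=2.8, I=195: x* = 0.6·195/12 = 9.75, y* = 27.8571.
Utility at the optimum: U(9.75, 27.8571) = 13.486.

V = 13.486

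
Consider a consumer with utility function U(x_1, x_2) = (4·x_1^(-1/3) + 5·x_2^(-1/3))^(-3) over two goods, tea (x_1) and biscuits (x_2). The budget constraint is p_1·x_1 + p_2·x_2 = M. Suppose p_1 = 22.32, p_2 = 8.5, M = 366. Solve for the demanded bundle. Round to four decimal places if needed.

MRS = MU_x_1/MU_x_2 = (4/5)·(x_2/x_1)^(4/3). Set equal to p_1/p_2.
Solve for the ratio: x_2/x_1 = [(5/4)·p_1/p_2]^(0.75).
Substitute x_2 = (x_2/x_1)·x_1 into the budget: x_1* = M/(p_1 + p_2·(x_2/x_1)).
Numerically x_2/x_1 = 2.438591, so x_1* = 366/(22.32 + 8.5·2.438591) = 8.5021 and x_2* = 2.438591·8.5021 = 20.7332.

x_1* = 8.5021, x_2* = 20.7332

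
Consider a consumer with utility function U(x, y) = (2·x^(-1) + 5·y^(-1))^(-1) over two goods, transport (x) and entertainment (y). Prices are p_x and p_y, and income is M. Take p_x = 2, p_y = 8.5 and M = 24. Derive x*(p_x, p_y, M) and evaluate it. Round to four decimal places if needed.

MRS = MU_x/MU_y = (2/5)·(y/x)^(2). Set equal to p_x/p_y.
Solve for the ratio: y/x = [(5/2)·p_x/p_y]^(0.5).
Substitute y = (y/x)·x into the budget: x* = M/(p_x + p_y·(y/x)).
Numerically y/x = 0.766965, so x* = 24/(2 + 8.5·0.766965) = 2.8172.

x* = 2.8172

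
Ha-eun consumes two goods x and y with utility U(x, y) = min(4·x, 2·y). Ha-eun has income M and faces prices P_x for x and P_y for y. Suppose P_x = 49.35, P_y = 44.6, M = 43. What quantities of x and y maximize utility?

x* = 0.3104, y* = 0.6207

Leontief preferences: the optimum is at the kink where x/2 = y/4, i.e. y = 2·x.
Budget: P_x·x + P_y·2·x = M, so (2·P_x + 4·P_y)·x = 2·M.
Demand: x*(P_x,P_y,M) = 2·M/(2·P_x + 4·P_y), y* = 4·M/(2·P_x + 4·P_y).
Here 2·49.35 + 4·44.6 = 277.1, giving x* = 0.3104 and y* = 0.6207.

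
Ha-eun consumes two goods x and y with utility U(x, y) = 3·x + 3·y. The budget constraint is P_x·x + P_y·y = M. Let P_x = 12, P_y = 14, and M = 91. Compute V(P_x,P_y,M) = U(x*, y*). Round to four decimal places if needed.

V = 22.75

x gives more utility per dollar, so spend all income on x: x* = M/P_x, y* = 0.
Numerically: x* = 7.5833, y* = 0.
Utility at the optimum: U(7.5833, 0) = 22.75.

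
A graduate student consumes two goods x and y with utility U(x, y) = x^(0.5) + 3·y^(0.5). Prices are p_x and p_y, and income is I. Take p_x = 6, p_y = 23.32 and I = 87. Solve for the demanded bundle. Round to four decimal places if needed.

x* = 4.3733, y* = 2.6055

MRS = MU_x/MU_y = (1/3)·(y/x)^(0.5). Set equal to p_x/p_y.
Hence y/x = (3·p_x/p_y)^(1/(0.5)), i.e. raised to the 2 power.
Substitute y = (y/x)·x into the budget: x* = I/(p_x + p_y·(y/x)).
Numerically y/x = 0.595783, so x* = 87/(6 + 23.32·0.595783) = 4.3733 and y* = 0.595783·4.3733 = 2.6055.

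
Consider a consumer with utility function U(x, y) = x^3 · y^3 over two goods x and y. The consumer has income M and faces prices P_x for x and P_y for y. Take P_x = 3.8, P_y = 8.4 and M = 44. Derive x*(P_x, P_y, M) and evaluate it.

x* = 5.7895

Tangency: MRS = y/x = P_x/P_y.
Rearranging, P_y·y = P_x·x. Substituting into the budget gives P_x·x·(1 + 1) = M.
Demand: x*(P_x,P_y,M) = 0.5·M/P_x and y* = 0.5·M/P_y.
At P_x=3.8, P_y=8.4, M=44: x* = 0.5·44/3.8 = 5.7895.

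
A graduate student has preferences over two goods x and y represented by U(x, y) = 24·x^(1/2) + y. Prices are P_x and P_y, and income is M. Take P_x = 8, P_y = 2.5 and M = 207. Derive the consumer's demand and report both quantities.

Utility is quasi-linear in y; the FOC for x is 12/√x = P_x/P_y.
Solve: √x = 12·P_y/P_x, so x*(P_x,P_y) = (12·P_y/P_x)², and y* = (M − P_x·x*)/P_y.
Plugging in: x* = (12·2.5/8)² = 14.0625, y* = 37.8.

x* = 14.0625, y* = 37.8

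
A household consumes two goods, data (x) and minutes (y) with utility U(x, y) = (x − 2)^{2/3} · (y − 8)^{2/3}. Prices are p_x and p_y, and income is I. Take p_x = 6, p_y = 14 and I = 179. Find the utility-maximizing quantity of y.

y* = 9.9643

Let x' = x−2, y' = y−8. MRS = y'/x' = p_x/p_y.
Substituting into the budget: x* = 2 + 0.5·(I − 2·p_x − 8·p_y)/p_x, and y* = 8 + 0.5·(…)/p_y.
Discretionary income = 179 − 2·6 − 8·14 = 55; y* = 8 + 0.5·55/14 = 9.9643.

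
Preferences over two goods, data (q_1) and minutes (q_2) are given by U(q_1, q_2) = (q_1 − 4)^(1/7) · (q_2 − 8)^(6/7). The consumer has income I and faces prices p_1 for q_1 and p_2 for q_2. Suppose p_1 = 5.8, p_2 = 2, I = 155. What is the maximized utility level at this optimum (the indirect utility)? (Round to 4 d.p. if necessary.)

This is Cobb-Douglas in (q_1−4, q_2−8): tangency gives 1/7·p_2·(q_2−8) = 6/7·p_1·(q_1−4).
Substituting into the budget: q_1* = 4 + 1/7·(I − 4·p_1 − 8·p_2)/p_1, and q_2* = 8 + 6/7·(…)/p_2.
Discretionary income = 155 − 4·5.8 − 8·2 = 115.8; q_1* = 4 + 1/7·115.8/5.8 = 6.8522; q_2* = 8 + 6/7·115.8/2 = 57.6286.
Utility at the optimum: U(6.8522, 57.6286) = 32.9997.

V = 32.9997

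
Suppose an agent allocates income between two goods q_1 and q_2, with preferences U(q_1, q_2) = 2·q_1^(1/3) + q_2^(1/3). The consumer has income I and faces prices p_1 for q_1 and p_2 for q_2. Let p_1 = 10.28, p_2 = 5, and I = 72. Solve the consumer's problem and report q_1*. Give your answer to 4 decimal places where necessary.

With the ratio pinned down, the budget gives q_1* = I/(p_1 + p_2·(q_2/q_1)) and q_2* = (q_2/q_1)·q_1*.
Numerically q_2/q_1 = 1.042293, so q_1* = 72/(10.28 + 5·1.042293) = 4.6477.

q_1* = 4.6477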